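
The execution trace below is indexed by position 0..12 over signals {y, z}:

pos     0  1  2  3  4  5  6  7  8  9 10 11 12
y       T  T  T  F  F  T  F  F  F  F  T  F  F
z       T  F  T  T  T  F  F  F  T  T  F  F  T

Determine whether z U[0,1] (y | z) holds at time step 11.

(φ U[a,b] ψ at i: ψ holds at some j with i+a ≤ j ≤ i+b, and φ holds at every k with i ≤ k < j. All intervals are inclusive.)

Need some j in [11,12] with (y | z), and z at every k in [11,j-1].
  j=11: (y | z) false.
  j=12: (y | z) holds, but z fails at k=11 → not this j.
No j in the window works → until fails.

No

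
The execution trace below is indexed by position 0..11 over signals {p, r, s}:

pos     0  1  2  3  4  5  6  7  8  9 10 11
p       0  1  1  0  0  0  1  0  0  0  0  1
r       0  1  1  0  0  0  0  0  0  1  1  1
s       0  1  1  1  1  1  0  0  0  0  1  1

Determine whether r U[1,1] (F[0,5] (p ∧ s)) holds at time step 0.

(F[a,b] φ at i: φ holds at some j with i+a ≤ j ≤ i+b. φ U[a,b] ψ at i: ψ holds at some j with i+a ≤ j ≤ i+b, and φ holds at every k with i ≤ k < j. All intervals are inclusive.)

Need some j in [1,1] with F[0,5] (p ∧ s), and r at every k in [0,j-1].
  j=1: F[0,5] (p ∧ s) holds, but r fails at k=0 → not this j.
No j in the window works → until fails.

Does not hold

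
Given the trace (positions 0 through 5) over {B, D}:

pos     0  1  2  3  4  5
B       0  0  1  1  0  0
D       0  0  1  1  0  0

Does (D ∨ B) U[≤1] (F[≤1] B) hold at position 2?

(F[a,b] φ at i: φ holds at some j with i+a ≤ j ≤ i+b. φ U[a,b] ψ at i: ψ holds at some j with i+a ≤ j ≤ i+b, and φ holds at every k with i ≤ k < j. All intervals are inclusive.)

True

Need some j in [2,3] with F[≤1] B, and (D ∨ B) at every k in [2,j-1].
  j=2: F[≤1] B holds; no prefix to check → satisfied.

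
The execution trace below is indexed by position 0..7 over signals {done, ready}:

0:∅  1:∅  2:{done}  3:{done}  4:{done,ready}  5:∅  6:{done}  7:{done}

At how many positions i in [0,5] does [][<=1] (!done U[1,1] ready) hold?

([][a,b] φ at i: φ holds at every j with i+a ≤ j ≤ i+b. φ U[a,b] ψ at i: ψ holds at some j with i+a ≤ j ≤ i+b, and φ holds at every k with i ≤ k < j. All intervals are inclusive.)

Evaluate at each i in [0,5]:
  i=0: ✗ (fails at j=0)
  i=1: ✗ (fails at j=1)
  i=2: ✗ (fails at j=2)
  i=3: ✗ (fails at j=3)
  i=4: ✗ (fails at j=4)
  i=5: ✗ (fails at j=5)
Positions where it holds: {} → 0.

0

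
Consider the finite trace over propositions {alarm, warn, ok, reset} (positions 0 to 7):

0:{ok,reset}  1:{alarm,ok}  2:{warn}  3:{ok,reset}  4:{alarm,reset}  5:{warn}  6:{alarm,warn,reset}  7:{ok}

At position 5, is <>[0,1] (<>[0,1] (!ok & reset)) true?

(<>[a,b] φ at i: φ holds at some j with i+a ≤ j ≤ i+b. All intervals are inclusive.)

Check <>[0,1] (!ok & reset) at each j in [5,6]:
  j=5: holds (witness at 6)
  j=6: holds (witness at 6)
Found at j=5 → formula holds.

Yes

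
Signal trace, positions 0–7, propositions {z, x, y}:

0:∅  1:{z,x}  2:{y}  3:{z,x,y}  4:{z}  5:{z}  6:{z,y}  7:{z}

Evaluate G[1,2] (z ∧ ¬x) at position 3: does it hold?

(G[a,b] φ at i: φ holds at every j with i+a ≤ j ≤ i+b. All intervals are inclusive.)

Check (z ∧ ¬x) at every j in [4,5]:
  j=4: true
  j=5: true
All positions satisfy it → formula holds.

Holds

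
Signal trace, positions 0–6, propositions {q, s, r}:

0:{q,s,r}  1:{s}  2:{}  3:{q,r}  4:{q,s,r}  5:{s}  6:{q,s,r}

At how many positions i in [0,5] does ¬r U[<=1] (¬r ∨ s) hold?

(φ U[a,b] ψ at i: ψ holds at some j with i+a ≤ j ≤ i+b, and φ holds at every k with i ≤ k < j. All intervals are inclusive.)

Evaluate at each i in [0,5]:
  i=0: ✓ (rhs at j=0)
  i=1: ✓ (rhs at j=1)
  i=2: ✓ (rhs at j=2)
  i=3: ✗ (lhs fails at k=3 before rhs at j=4)
  i=4: ✓ (rhs at j=4)
  i=5: ✓ (rhs at j=5)
Positions where it holds: {0, 1, 2, 4, 5} → 5.

5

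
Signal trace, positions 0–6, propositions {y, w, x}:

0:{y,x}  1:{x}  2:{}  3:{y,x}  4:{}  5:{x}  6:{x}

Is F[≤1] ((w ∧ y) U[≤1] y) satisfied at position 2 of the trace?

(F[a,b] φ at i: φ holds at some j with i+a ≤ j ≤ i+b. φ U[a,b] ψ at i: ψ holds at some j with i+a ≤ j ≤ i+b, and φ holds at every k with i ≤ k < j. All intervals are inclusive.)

True

Check ((w ∧ y) U[≤1] y) at each j in [2,3]:
  j=2: fails
  j=3: holds
Found at j=3 → formula holds.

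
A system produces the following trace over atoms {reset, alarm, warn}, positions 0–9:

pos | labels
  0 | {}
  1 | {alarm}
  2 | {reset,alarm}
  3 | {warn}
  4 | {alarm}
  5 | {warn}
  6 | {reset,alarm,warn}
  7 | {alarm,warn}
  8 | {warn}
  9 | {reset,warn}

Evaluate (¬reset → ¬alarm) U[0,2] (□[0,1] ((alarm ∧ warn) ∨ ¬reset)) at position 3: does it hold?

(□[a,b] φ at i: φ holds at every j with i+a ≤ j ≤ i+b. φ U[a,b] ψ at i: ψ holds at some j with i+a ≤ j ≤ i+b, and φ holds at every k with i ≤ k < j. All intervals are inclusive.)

Need some j in [3,5] with □[0,1] ((alarm ∧ warn) ∨ ¬reset), and (¬reset → ¬alarm) at every k in [3,j-1].
  j=3: □[0,1] ((alarm ∧ warn) ∨ ¬reset) holds; no prefix to check → satisfied.

Holds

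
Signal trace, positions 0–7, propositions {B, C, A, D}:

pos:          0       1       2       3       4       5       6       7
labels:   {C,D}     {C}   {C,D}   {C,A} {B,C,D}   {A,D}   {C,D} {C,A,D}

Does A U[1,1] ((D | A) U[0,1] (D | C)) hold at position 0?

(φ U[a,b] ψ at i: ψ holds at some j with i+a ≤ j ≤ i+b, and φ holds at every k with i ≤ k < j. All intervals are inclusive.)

False

Need some j in [1,1] with ((D | A) U[0,1] (D | C)), and A at every k in [0,j-1].
  j=1: ((D | A) U[0,1] (D | C)) holds, but A fails at k=0 → not this j.
No j in the window works → until fails.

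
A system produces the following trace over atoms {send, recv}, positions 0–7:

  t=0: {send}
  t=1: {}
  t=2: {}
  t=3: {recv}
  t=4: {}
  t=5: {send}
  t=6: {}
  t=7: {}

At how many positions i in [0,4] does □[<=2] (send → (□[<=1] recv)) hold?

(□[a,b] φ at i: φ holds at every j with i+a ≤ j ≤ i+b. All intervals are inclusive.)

2

Evaluate at each i in [0,4]:
  i=0: ✗ (fails at j=0)
  i=1: ✓ (all of [1,3])
  i=2: ✓ (all of [2,4])
  i=3: ✗ (fails at j=5)
  i=4: ✗ (fails at j=5)
Positions where it holds: {1, 2} → 2.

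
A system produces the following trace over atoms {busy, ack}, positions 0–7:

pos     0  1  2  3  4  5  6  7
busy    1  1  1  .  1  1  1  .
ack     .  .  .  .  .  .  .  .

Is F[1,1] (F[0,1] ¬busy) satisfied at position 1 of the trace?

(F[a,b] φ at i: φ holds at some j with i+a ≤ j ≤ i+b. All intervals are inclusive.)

Holds

Check F[0,1] ¬busy at each j in [2,2]:
  j=2: holds (witness at 3)
Found at j=2 → formula holds.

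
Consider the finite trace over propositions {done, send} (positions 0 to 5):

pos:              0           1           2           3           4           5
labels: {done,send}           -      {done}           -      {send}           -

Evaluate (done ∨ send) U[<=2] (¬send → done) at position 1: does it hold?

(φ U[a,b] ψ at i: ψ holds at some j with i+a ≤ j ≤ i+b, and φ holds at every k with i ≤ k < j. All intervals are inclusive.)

False

Need some j in [1,3] with (¬send → done), and (done ∨ send) at every k in [1,j-1].
  j=1: (¬send → done) false.
  j=2: (¬send → done) holds, but (done ∨ send) fails at k=1 → not this j.
  j=3: (¬send → done) false.
No j in the window works → until fails.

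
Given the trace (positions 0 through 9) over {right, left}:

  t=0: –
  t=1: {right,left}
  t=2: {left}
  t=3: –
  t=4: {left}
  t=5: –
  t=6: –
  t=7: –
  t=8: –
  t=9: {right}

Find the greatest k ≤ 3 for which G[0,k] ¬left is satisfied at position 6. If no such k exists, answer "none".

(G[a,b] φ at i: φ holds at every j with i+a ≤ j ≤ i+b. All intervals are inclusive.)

¬left must hold from j=6 onward; find where it first fails.
  j=6: holds
  j=7: holds
  j=8: holds
  j=9: holds
Holds through j=9; largest k = 3.

3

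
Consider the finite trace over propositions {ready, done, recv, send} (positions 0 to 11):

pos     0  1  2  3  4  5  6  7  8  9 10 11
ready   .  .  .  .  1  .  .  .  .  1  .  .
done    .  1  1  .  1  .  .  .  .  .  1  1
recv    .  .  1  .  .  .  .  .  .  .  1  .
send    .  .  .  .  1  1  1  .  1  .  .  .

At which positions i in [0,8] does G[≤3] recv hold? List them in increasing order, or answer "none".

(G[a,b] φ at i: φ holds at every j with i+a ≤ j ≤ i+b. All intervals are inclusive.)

Evaluate at each i in [0,8]:
  i=0: ✗ (fails at j=0)
  i=1: ✗ (fails at j=1)
  i=2: ✗ (fails at j=3)
  i=3: ✗ (fails at j=3)
  i=4: ✗ (fails at j=4)
  i=5: ✗ (fails at j=5)
  i=6: ✗ (fails at j=6)
  i=7: ✗ (fails at j=7)
  i=8: ✗ (fails at j=8)

none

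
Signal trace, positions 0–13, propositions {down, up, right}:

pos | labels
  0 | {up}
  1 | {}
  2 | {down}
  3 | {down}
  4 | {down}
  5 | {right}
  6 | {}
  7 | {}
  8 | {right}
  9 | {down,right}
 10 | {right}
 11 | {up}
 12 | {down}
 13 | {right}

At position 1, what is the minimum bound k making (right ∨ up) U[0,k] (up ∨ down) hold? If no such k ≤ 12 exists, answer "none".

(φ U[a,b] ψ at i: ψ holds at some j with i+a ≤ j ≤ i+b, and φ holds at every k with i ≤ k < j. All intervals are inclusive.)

none

Need earliest j ≥ 1 with (up ∨ down), and (right ∨ up) at every k in [1,j-1].
  j=1: rhs fails.
  j=2: rhs holds but lhs fails at k=1.
  j=3: rhs holds but lhs fails at k=1.
  j=4: rhs holds but lhs fails at k=1.
  j=5: rhs fails.
  j=6: rhs fails.
  j=7: rhs fails.
  j=8: rhs fails.
  j=9: rhs holds but lhs fails at k=1.
  j=10: rhs fails.
  j=11: rhs holds but lhs fails at k=1.
  j=12: rhs holds but lhs fails at k=1.
  j=13: rhs fails.
No witness within the range → none.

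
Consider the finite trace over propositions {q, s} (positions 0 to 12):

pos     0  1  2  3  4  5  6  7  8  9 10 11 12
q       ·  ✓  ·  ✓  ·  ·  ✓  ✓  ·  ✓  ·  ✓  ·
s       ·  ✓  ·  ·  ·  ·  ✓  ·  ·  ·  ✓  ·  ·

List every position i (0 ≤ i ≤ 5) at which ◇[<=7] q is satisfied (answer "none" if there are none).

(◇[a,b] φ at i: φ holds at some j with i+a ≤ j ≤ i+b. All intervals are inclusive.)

Evaluate at each i in [0,5]:
  i=0: ✓ (witness j=1)
  i=1: ✓ (witness j=1)
  i=2: ✓ (witness j=3)
  i=3: ✓ (witness j=3)
  i=4: ✓ (witness j=6)
  i=5: ✓ (witness j=6)

0, 1, 2, 3, 4, 5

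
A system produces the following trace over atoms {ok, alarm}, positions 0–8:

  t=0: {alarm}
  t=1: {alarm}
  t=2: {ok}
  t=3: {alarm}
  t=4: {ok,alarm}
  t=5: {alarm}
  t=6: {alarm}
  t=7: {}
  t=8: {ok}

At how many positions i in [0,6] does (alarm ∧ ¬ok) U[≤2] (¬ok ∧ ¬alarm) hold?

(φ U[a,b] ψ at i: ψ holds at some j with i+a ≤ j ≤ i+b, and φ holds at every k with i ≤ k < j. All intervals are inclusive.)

2

Evaluate at each i in [0,6]:
  i=0: ✗ (no rhs in [0,2])
  i=1: ✗ (no rhs in [1,3])
  i=2: ✗ (no rhs in [2,4])
  i=3: ✗ (no rhs in [3,5])
  i=4: ✗ (no rhs in [4,6])
  i=5: ✓ (rhs at j=7; lhs holds on [5,6])
  i=6: ✓ (rhs at j=7; lhs holds on [6,6])
Positions where it holds: {5, 6} → 2.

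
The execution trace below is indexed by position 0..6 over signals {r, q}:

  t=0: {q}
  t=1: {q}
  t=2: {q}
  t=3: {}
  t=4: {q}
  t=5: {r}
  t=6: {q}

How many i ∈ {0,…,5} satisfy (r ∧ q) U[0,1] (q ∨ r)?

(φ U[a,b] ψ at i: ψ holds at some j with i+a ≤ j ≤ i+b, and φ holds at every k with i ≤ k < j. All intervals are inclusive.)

5

Evaluate at each i in [0,5]:
  i=0: ✓ (rhs at j=0)
  i=1: ✓ (rhs at j=1)
  i=2: ✓ (rhs at j=2)
  i=3: ✗ (lhs fails at k=3 before rhs at j=4)
  i=4: ✓ (rhs at j=4)
  i=5: ✓ (rhs at j=5)
Positions where it holds: {0, 1, 2, 4, 5} → 5.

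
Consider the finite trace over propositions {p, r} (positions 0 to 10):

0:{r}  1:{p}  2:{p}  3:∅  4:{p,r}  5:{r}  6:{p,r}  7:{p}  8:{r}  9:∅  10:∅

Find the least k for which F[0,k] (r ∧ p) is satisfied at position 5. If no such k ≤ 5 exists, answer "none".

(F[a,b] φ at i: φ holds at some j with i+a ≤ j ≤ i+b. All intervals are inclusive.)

Scan j = 5,6,… for (r ∧ p):
  j=5: fails
  j=6: holds
First hit at j=6, so smallest k = 6-5 = 1.

1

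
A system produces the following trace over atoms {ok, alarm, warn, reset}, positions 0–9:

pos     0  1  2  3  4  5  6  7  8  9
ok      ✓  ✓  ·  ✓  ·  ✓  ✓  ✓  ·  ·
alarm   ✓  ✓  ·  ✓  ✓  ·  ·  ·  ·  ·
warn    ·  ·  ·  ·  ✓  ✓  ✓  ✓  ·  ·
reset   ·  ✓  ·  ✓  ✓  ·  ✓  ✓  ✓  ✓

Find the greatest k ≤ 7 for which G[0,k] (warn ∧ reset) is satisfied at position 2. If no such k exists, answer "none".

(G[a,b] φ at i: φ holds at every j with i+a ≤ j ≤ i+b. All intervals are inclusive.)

(warn ∧ reset) must hold from j=2 onward; find where it first fails.
  j=2: fails → no k works.

none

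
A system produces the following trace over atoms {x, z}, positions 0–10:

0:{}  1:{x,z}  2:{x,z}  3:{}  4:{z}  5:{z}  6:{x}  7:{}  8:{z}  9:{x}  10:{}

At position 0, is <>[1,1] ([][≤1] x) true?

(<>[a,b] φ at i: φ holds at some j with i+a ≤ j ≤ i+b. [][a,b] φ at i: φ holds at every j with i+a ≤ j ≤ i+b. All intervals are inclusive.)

Check [][≤1] x at each j in [1,1]:
  j=1: holds on [1,2]
Found at j=1 → formula holds.

Yes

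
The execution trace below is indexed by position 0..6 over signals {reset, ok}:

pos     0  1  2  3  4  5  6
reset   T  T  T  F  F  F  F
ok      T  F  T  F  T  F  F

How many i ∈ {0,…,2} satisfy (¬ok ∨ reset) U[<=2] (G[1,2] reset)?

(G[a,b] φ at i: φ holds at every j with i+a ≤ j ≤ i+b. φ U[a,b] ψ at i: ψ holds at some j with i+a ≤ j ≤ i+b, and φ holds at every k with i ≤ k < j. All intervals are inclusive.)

Evaluate at each i in [0,2]:
  i=0: ✓ (rhs at j=0)
  i=1: ✗ (no rhs in [1,3])
  i=2: ✗ (no rhs in [2,4])
Positions where it holds: {0} → 1.

1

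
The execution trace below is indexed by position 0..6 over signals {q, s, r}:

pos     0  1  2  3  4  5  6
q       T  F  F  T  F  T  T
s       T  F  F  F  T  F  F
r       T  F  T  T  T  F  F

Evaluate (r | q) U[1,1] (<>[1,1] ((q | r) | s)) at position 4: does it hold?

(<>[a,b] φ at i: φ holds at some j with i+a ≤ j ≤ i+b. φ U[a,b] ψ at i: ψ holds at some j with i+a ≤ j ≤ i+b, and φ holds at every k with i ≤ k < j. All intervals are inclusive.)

True

Need some j in [5,5] with <>[1,1] ((q | r) | s), and (r | q) at every k in [4,j-1].
  j=5: <>[1,1] ((q | r) | s) holds; (r | q) holds at every k in [4,4] → satisfied.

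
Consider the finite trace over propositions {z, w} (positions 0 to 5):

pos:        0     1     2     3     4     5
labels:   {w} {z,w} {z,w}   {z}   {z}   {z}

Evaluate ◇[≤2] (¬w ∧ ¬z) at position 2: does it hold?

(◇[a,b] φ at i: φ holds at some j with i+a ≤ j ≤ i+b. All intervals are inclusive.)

No

Check (¬w ∧ ¬z) at each j in [2,4]:
  j=2: false
  j=3: false
  j=4: false
No position in the window satisfies it → formula fails.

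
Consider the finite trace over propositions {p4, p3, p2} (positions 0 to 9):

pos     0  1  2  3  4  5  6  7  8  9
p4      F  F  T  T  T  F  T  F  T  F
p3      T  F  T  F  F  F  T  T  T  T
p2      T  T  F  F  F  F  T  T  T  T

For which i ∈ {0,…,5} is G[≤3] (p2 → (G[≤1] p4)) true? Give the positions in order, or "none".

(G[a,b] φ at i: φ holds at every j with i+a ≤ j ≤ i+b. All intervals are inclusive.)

Evaluate at each i in [0,5]:
  i=0: ✗ (fails at j=0)
  i=1: ✗ (fails at j=1)
  i=2: ✓ (all of [2,5])
  i=3: ✗ (fails at j=6)
  i=4: ✗ (fails at j=6)
  i=5: ✗ (fails at j=6)

2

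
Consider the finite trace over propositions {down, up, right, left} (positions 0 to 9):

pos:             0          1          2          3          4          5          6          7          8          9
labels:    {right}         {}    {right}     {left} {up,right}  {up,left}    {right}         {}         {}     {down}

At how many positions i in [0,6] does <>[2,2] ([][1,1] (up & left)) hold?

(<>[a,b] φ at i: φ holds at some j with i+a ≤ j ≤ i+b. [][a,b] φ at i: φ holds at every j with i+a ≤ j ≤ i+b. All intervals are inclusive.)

Evaluate at each i in [0,6]:
  i=0: ✗ (none in [2,2])
  i=1: ✗ (none in [3,3])
  i=2: ✓ (witness j=4)
  i=3: ✗ (none in [5,5])
  i=4: ✗ (none in [6,6])
  i=5: ✗ (none in [7,7])
  i=6: ✗ (none in [8,8])
Positions where it holds: {2} → 1.

1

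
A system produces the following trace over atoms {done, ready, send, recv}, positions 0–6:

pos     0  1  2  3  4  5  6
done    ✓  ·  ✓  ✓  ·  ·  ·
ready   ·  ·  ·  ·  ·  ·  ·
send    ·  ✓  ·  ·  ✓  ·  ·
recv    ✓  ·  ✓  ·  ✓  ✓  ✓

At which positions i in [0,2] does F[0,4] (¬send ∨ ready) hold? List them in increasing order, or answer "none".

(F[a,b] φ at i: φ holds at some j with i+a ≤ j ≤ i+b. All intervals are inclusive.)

0, 1, 2

Evaluate at each i in [0,2]:
  i=0: ✓ (witness j=0)
  i=1: ✓ (witness j=2)
  i=2: ✓ (witness j=2)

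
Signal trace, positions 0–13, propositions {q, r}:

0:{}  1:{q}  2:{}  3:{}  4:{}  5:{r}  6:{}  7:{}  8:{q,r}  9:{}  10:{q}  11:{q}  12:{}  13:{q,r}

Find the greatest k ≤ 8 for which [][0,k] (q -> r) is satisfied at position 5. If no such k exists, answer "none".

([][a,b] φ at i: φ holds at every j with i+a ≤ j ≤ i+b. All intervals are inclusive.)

(q -> r) must hold from j=5 onward; find where it first fails.
  j=5: holds
  j=6: holds
  j=7: holds
  j=8: holds
  j=9: holds
  j=10: fails
Holds on [5,9], so largest k = 4.

4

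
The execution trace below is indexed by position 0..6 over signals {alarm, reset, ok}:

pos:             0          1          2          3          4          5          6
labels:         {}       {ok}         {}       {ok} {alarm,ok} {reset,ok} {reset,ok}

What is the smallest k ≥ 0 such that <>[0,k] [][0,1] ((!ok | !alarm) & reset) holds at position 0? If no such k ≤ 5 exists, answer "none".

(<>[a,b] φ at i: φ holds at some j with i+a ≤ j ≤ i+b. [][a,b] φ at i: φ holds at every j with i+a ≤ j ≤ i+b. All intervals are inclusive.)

Scan j = 0,1,… for [][0,1] ((!ok | !alarm) & reset):
  j=0: fails
  j=1: fails
  j=2: fails
  j=3: fails
  j=4: fails
  j=5: holds
First hit at j=5, so smallest k = 5-0 = 5.

5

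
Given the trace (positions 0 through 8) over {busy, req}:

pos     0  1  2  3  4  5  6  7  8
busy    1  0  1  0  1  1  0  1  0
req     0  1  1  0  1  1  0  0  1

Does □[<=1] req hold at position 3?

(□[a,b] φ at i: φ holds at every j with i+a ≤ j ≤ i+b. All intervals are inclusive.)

Check req at every j in [3,4]:
  j=3: false
  j=4: true
Fails at j=3 → formula fails.

No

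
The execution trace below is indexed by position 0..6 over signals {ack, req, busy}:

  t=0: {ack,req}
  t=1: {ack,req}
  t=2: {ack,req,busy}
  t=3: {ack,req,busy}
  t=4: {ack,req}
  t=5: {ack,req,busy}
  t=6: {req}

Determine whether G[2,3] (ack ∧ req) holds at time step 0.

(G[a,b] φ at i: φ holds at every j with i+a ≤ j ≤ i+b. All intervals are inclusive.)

Holds

Check (ack ∧ req) at every j in [2,3]:
  j=2: true
  j=3: true
All positions satisfy it → formula holds.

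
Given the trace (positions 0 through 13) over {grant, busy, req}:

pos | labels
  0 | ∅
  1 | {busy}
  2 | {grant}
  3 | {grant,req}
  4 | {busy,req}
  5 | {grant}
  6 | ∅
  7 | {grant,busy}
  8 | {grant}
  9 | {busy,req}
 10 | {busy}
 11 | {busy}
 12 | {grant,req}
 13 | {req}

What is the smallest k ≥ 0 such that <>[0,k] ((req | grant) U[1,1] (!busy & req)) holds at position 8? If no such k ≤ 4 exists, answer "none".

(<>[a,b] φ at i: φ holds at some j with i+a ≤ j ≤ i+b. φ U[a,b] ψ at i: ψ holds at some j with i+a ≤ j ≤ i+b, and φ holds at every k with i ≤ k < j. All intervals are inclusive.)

4

Scan j = 8,9,… for ((req | grant) U[1,1] (!busy & req)):
  j=8: fails
  j=9: fails
  j=10: fails
  j=11: fails
  j=12: holds
First hit at j=12, so smallest k = 12-8 = 4.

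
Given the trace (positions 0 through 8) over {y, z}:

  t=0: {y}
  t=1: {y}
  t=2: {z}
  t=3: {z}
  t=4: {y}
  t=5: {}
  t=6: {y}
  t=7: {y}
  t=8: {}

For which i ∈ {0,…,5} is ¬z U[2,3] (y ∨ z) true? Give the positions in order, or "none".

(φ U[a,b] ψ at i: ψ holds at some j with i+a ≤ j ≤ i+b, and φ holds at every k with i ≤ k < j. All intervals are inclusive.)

Evaluate at each i in [0,5]:
  i=0: ✓ (rhs at j=2; lhs holds on [0,1])
  i=1: ✗ (lhs fails at k=2 before rhs at j=3)
  i=2: ✗ (lhs fails at k=2 before rhs at j=4)
  i=3: ✗ (lhs fails at k=3 before rhs at j=6)
  i=4: ✓ (rhs at j=6; lhs holds on [4,5])
  i=5: ✓ (rhs at j=7; lhs holds on [5,6])

0, 4, 5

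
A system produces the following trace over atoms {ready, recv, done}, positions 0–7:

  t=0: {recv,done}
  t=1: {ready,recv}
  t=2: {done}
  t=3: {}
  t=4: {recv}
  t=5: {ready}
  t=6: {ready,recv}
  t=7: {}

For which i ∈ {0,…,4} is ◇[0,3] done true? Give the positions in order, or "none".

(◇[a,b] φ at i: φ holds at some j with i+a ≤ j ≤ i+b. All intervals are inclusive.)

0, 1, 2

Evaluate at each i in [0,4]:
  i=0: ✓ (witness j=0)
  i=1: ✓ (witness j=2)
  i=2: ✓ (witness j=2)
  i=3: ✗ (none in [3,6])
  i=4: ✗ (none in [4,7])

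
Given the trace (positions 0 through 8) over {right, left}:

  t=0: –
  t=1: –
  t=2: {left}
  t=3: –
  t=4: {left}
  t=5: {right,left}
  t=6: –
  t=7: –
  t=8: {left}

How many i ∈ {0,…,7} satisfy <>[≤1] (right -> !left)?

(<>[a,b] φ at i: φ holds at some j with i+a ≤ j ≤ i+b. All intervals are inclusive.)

Evaluate at each i in [0,7]:
  i=0: ✓ (witness j=0)
  i=1: ✓ (witness j=1)
  i=2: ✓ (witness j=2)
  i=3: ✓ (witness j=3)
  i=4: ✓ (witness j=4)
  i=5: ✓ (witness j=6)
  i=6: ✓ (witness j=6)
  i=7: ✓ (witness j=7)
Positions where it holds: {0, 1, 2, 3, 4, 5, 6, 7} → 8.

8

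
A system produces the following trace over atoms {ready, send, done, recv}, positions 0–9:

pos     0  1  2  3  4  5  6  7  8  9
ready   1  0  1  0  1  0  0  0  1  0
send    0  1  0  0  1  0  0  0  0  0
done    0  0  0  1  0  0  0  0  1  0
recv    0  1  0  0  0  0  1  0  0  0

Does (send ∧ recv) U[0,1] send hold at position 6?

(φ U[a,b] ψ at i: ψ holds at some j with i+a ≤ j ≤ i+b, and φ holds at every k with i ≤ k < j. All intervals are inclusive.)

No

Need some j in [6,7] with send, and (send ∧ recv) at every k in [6,j-1].
  j=6: send false.
  j=7: send false.
No j in the window works → until fails.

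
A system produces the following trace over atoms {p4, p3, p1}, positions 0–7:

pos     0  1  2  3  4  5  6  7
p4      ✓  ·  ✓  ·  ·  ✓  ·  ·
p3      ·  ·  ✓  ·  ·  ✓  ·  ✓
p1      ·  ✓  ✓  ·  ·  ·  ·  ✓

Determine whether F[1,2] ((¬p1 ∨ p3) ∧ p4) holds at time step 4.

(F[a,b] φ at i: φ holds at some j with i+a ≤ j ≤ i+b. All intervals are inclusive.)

Check ((¬p1 ∨ p3) ∧ p4) at each j in [5,6]:
  j=5: true
  j=6: false
Found at j=5 → formula holds.

Yes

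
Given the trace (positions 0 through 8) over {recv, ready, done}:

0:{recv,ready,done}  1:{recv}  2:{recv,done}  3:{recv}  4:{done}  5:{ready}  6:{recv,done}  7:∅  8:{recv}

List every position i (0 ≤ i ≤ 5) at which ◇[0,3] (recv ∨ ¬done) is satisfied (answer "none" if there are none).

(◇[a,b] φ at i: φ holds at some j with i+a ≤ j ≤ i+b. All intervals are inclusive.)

0, 1, 2, 3, 4, 5

Evaluate at each i in [0,5]:
  i=0: ✓ (witness j=0)
  i=1: ✓ (witness j=1)
  i=2: ✓ (witness j=2)
  i=3: ✓ (witness j=3)
  i=4: ✓ (witness j=5)
  i=5: ✓ (witness j=5)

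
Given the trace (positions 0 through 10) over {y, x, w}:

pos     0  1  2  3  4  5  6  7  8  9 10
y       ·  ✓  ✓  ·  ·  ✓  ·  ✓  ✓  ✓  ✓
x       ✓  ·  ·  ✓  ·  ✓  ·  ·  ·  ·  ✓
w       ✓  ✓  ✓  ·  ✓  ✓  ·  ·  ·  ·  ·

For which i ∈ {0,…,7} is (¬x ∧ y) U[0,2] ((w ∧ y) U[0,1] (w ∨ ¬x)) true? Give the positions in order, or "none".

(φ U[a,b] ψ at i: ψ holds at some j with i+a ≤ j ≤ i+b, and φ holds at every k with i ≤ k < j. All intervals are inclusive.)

0, 1, 2, 4, 5, 6, 7

Evaluate at each i in [0,7]:
  i=0: ✓ (rhs at j=0)
  i=1: ✓ (rhs at j=1)
  i=2: ✓ (rhs at j=2)
  i=3: ✗ (lhs fails at k=3 before rhs at j=4)
  i=4: ✓ (rhs at j=4)
  i=5: ✓ (rhs at j=5)
  i=6: ✓ (rhs at j=6)
  i=7: ✓ (rhs at j=7)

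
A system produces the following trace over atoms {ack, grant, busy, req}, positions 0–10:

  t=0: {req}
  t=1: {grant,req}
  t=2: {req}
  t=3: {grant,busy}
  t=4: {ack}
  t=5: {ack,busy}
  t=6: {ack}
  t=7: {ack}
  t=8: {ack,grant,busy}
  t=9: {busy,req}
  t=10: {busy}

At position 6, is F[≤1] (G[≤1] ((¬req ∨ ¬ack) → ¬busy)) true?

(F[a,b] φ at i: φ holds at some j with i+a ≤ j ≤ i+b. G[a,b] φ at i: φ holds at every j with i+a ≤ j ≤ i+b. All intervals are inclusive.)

Check G[≤1] ((¬req ∨ ¬ack) → ¬busy) at each j in [6,7]:
  j=6: holds on [6,7]
  j=7: fails at 8
Found at j=6 → formula holds.

True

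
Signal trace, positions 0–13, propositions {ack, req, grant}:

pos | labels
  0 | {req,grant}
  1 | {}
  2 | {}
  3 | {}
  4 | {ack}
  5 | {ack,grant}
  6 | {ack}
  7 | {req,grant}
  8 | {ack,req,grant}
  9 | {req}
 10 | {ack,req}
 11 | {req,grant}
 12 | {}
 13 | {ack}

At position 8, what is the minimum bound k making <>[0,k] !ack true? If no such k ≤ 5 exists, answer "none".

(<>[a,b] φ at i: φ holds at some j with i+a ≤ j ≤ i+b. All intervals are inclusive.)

1

Scan j = 8,9,… for !ack:
  j=8: fails
  j=9: holds
First hit at j=9, so smallest k = 9-8 = 1.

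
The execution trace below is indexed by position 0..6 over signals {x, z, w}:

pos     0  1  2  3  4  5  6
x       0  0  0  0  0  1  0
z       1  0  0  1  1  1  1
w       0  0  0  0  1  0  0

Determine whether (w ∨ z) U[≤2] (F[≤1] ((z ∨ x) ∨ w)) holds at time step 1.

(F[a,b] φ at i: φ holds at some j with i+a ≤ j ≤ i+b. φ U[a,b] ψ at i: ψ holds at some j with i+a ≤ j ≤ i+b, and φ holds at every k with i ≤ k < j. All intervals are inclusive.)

Does not hold

Need some j in [1,3] with F[≤1] ((z ∨ x) ∨ w), and (w ∨ z) at every k in [1,j-1].
  j=1: F[≤1] ((z ∨ x) ∨ w) — fails (none in [1,2]).
  j=2: F[≤1] ((z ∨ x) ∨ w) holds, but (w ∨ z) fails at k=1 → not this j.
  j=3: F[≤1] ((z ∨ x) ∨ w) holds, but (w ∨ z) fails at k=1 → not this j.
No j in the window works → until fails.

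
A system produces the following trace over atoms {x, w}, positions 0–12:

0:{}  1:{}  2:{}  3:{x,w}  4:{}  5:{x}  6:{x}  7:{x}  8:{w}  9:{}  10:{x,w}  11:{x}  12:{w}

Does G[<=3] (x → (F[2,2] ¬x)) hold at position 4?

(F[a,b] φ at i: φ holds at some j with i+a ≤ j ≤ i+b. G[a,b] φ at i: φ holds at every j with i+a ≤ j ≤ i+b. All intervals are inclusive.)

Check (x → (F[2,2] ¬x)) at every j in [4,7]:
  j=4: antecedent false → ✓
  j=5: antecedent true; consequent fails (none in [7,7]) → ✗
  j=6: antecedent true; consequent holds (witness at 8) → ✓
  j=7: antecedent true; consequent holds (witness at 9) → ✓
Fails at j=5 → formula fails.

Does not hold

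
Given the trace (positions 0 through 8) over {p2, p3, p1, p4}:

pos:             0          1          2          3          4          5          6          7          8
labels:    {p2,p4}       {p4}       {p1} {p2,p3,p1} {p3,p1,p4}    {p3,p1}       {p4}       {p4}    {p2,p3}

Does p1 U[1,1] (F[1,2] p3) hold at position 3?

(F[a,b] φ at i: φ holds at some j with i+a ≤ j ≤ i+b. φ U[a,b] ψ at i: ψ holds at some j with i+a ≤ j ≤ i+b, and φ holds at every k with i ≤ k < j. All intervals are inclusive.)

Need some j in [4,4] with F[1,2] p3, and p1 at every k in [3,j-1].
  j=4: F[1,2] p3 holds; p1 holds at every k in [3,3] → satisfied.

True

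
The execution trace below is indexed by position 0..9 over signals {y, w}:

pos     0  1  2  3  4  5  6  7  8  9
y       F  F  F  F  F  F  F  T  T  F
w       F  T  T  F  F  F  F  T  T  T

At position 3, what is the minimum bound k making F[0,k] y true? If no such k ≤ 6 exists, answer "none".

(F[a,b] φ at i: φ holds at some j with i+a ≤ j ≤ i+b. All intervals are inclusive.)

Scan j = 3,4,… for y:
  j=3: fails
  j=4: fails
  j=5: fails
  j=6: fails
  j=7: holds
First hit at j=7, so smallest k = 7-3 = 4.

4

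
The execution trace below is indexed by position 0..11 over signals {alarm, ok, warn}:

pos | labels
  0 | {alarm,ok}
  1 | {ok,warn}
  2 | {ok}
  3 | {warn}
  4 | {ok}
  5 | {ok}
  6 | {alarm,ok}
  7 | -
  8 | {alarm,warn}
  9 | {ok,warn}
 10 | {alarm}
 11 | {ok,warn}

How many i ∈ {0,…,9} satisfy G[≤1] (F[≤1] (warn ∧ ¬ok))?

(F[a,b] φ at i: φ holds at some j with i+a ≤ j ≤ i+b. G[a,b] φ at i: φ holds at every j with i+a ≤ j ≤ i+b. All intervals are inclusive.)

2

Evaluate at each i in [0,9]:
  i=0: ✗ (fails at j=0)
  i=1: ✗ (fails at j=1)
  i=2: ✓ (all of [2,3])
  i=3: ✗ (fails at j=4)
  i=4: ✗ (fails at j=4)
  i=5: ✗ (fails at j=5)
  i=6: ✗ (fails at j=6)
  i=7: ✓ (all of [7,8])
  i=8: ✗ (fails at j=9)
  i=9: ✗ (fails at j=9)
Positions where it holds: {2, 7} → 2.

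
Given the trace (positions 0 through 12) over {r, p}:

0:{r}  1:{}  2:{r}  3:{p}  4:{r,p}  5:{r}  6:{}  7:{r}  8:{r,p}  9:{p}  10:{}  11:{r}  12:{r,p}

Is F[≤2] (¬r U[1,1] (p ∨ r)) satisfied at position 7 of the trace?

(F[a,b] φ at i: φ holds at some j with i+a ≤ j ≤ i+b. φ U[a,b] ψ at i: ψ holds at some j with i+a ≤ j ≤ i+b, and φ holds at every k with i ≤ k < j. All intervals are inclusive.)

Does not hold

Check (¬r U[1,1] (p ∨ r)) at each j in [7,9]:
  j=7: fails
  j=8: fails
  j=9: fails
No position in the window satisfies it → formula fails.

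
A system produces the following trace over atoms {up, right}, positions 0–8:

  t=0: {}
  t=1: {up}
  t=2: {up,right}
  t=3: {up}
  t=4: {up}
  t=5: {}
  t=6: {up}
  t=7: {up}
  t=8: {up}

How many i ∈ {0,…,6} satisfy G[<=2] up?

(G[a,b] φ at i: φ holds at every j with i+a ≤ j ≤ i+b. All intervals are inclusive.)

3

Evaluate at each i in [0,6]:
  i=0: ✗ (fails at j=0)
  i=1: ✓ (all of [1,3])
  i=2: ✓ (all of [2,4])
  i=3: ✗ (fails at j=5)
  i=4: ✗ (fails at j=5)
  i=5: ✗ (fails at j=5)
  i=6: ✓ (all of [6,8])
Positions where it holds: {1, 2, 6} → 3.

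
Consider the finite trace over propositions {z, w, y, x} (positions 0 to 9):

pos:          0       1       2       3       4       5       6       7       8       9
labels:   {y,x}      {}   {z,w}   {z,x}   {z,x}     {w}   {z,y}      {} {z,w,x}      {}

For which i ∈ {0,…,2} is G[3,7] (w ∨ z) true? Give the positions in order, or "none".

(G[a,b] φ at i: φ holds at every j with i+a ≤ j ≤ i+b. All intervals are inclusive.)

Evaluate at each i in [0,2]:
  i=0: ✗ (fails at j=7)
  i=1: ✗ (fails at j=7)
  i=2: ✗ (fails at j=7)

none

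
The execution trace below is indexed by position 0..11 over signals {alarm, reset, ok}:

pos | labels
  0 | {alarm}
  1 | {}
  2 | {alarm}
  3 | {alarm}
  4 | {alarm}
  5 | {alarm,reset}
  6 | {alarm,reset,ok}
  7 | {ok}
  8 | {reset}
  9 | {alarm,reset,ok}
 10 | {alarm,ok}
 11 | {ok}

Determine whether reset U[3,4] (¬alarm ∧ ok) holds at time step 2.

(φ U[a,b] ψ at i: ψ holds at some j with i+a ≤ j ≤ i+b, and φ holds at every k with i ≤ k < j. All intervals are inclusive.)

Need some j in [5,6] with (¬alarm ∧ ok), and reset at every k in [2,j-1].
  j=5: (¬alarm ∧ ok) false.
  j=6: (¬alarm ∧ ok) false.
No j in the window works → until fails.

False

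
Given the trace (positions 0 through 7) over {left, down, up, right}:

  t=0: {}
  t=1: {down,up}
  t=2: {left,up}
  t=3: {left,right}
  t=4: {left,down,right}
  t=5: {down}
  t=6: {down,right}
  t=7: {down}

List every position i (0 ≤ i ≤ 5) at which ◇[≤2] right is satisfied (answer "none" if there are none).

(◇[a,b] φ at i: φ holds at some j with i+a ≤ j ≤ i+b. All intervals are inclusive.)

Evaluate at each i in [0,5]:
  i=0: ✗ (none in [0,2])
  i=1: ✓ (witness j=3)
  i=2: ✓ (witness j=3)
  i=3: ✓ (witness j=3)
  i=4: ✓ (witness j=4)
  i=5: ✓ (witness j=6)

1, 2, 3, 4, 5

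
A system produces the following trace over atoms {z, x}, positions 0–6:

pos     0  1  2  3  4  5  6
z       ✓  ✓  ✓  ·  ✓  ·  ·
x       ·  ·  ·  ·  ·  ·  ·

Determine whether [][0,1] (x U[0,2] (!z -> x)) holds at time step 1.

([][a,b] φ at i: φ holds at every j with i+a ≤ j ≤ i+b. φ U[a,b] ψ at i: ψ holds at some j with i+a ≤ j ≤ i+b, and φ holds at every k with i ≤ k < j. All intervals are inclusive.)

Check (x U[0,2] (!z -> x)) at every j in [1,2]:
  j=1: holds
  j=2: holds
All positions satisfy it → formula holds.

Yes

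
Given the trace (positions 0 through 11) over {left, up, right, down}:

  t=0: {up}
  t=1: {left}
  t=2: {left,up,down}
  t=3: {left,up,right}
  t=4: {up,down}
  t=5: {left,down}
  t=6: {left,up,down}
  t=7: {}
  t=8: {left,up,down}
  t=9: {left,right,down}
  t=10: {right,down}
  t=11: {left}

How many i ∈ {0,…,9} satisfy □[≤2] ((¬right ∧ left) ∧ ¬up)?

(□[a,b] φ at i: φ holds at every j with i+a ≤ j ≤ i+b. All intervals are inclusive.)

0

Evaluate at each i in [0,9]:
  i=0: ✗ (fails at j=0)
  i=1: ✗ (fails at j=2)
  i=2: ✗ (fails at j=2)
  i=3: ✗ (fails at j=3)
  i=4: ✗ (fails at j=4)
  i=5: ✗ (fails at j=6)
  i=6: ✗ (fails at j=6)
  i=7: ✗ (fails at j=7)
  i=8: ✗ (fails at j=8)
  i=9: ✗ (fails at j=9)
Positions where it holds: {} → 0.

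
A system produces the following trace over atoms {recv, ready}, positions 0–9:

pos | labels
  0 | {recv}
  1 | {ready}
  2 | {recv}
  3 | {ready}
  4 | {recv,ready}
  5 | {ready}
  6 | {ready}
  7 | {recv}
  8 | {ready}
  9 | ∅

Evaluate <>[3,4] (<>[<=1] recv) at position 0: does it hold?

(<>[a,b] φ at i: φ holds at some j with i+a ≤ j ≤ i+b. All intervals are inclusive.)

Check <>[<=1] recv at each j in [3,4]:
  j=3: holds (witness at 4)
  j=4: holds (witness at 4)
Found at j=3 → formula holds.

Yes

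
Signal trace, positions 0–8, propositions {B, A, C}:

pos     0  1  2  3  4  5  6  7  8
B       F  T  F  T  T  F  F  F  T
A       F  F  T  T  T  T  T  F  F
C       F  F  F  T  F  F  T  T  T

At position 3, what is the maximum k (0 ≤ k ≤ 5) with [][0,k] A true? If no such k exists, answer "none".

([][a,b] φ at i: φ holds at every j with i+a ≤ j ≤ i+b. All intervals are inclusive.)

A must hold from j=3 onward; find where it first fails.
  j=3: holds
  j=4: holds
  j=5: holds
  j=6: holds
  j=7: fails
Holds on [3,6], so largest k = 3.

3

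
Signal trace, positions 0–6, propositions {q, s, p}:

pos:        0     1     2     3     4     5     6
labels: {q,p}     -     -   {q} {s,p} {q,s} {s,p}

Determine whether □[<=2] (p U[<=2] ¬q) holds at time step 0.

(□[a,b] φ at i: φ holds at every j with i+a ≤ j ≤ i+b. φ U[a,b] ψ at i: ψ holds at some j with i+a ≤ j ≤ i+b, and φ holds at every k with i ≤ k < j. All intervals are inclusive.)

True

Check (p U[<=2] ¬q) at every j in [0,2]:
  j=0: holds
  j=1: holds
  j=2: holds
All positions satisfy it → formula holds.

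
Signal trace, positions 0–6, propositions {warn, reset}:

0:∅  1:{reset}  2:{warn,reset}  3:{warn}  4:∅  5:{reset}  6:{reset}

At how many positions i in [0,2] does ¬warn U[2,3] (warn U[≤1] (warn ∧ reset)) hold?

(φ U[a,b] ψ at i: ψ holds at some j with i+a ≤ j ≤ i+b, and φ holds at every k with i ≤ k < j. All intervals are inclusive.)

1

Evaluate at each i in [0,2]:
  i=0: ✓ (rhs at j=2; lhs holds on [0,1])
  i=1: ✗ (no rhs in [3,4])
  i=2: ✗ (no rhs in [4,5])
Positions where it holds: {0} → 1.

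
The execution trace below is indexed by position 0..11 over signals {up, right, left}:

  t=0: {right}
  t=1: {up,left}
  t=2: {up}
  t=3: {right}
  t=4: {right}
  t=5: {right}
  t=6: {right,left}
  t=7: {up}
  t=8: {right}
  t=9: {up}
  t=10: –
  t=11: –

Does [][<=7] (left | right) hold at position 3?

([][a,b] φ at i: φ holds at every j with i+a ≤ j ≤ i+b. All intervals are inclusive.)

Check (left | right) at every j in [3,10]:
  j=3: true
  j=4: true
  j=5: true
  j=6: true
  j=7: false
  j=8: true
  j=9: false
  j=10: false
Fails at j=7 → formula fails.

No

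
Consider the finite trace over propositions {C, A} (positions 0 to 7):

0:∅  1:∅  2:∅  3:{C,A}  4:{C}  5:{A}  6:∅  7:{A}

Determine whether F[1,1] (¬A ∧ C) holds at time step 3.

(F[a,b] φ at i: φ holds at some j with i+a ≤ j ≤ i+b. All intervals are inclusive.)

Check (¬A ∧ C) at each j in [4,4]:
  j=4: true
Found at j=4 → formula holds.

Yes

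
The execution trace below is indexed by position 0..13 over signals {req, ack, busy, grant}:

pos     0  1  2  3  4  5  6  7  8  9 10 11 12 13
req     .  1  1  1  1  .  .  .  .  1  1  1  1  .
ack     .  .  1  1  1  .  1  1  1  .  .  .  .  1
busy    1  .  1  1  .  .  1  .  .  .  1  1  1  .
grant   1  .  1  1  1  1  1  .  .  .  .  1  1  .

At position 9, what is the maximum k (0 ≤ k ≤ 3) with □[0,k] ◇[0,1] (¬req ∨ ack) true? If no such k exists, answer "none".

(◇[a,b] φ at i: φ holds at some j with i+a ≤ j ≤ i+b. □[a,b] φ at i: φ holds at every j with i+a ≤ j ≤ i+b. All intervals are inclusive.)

◇[0,1] (¬req ∨ ack) must hold from j=9 onward; find where it first fails.
  j=9: fails → no k works.

none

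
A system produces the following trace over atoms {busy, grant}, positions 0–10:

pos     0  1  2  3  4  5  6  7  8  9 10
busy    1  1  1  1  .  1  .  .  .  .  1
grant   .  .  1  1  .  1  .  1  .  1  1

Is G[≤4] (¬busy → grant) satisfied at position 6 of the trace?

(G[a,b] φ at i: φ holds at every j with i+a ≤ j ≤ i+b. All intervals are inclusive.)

False

Check (¬busy → grant) at every j in [6,10]:
  j=6: antecedent true; consequent false → ✗
  j=7: antecedent true; consequent true → ✓
  j=8: antecedent true; consequent false → ✗
  j=9: antecedent true; consequent true → ✓
  j=10: antecedent false → ✓
Fails at j=6 → formula fails.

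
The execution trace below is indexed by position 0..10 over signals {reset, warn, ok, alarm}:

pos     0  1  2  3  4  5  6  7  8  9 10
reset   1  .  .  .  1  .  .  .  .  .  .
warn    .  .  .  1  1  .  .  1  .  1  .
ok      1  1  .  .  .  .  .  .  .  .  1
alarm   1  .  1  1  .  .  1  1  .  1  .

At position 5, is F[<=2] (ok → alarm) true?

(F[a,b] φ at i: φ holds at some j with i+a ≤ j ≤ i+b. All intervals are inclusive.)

Check (ok → alarm) at each j in [5,7]:
  j=5: true
  j=6: true
  j=7: true
Found at j=5 → formula holds.

Yes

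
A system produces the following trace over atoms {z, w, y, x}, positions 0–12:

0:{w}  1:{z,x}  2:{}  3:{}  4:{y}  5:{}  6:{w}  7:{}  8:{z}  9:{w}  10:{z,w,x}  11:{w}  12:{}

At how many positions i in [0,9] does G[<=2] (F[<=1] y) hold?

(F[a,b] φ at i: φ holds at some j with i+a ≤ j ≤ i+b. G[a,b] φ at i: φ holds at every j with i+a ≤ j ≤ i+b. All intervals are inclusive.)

0

Evaluate at each i in [0,9]:
  i=0: ✗ (fails at j=0)
  i=1: ✗ (fails at j=1)
  i=2: ✗ (fails at j=2)
  i=3: ✗ (fails at j=5)
  i=4: ✗ (fails at j=5)
  i=5: ✗ (fails at j=5)
  i=6: ✗ (fails at j=6)
  i=7: ✗ (fails at j=7)
  i=8: ✗ (fails at j=8)
  i=9: ✗ (fails at j=9)
Positions where it holds: {} → 0.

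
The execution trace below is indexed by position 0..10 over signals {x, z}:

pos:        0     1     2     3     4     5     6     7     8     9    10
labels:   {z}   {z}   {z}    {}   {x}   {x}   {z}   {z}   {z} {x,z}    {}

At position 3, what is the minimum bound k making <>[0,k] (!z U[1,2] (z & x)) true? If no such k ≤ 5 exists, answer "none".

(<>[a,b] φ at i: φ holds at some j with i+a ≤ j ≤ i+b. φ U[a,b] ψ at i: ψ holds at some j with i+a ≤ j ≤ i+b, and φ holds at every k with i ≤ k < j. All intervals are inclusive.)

none

Scan j = 3,4,… for (!z U[1,2] (z & x)):
  j=3: fails
  j=4: fails
  j=5: fails
  j=6: fails
  j=7: fails
  j=8: fails
No j in [3,8] satisfies it → none.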